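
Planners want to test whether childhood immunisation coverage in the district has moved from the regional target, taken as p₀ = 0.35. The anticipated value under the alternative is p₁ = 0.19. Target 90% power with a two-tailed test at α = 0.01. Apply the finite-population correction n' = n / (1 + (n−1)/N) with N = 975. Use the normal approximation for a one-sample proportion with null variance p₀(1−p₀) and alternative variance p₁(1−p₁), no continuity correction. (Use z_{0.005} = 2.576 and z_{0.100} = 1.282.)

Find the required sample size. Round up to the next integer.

n = [z_{α/2}·√(p₀q₀) + z_β·√(p₁q₁)]² / (p₁ − p₀)²
  = [2.576·√(0.35·0.65) + 1.282·√(0.19·0.81)]² / (-0.16)²
  = [2.576·0.4770 + 1.282·0.3923]² / 0.0256
  = [1.7316]² / 0.0256
  = 117.13
Finite-population correction (N = 975): 117.13 / (1 + (117.13 − 1)/975) = 104.66.
Round up → n = 105.

n = 105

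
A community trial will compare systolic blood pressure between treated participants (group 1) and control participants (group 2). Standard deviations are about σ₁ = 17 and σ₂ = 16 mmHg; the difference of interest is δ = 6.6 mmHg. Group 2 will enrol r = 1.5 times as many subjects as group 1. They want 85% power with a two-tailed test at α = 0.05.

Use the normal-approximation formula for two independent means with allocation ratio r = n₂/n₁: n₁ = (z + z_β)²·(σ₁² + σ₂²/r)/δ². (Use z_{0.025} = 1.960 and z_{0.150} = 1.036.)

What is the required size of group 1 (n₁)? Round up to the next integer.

n₁ = 95

n₁ = (z_{α/2} + z_β)² · (σ₁² + σ₂²/r) / δ²
   = (1.960 + 1.036)² · (17² + 16²/1.5) / 6.6²
   = 8.9760 · (289 + 170.6667) / 43.56
   = 8.9760 · 459.6667 / 43.56
   = 94.72
Round up → n₁ = 95; n₂ = r·n₁ = 1.5 × 95 = 143.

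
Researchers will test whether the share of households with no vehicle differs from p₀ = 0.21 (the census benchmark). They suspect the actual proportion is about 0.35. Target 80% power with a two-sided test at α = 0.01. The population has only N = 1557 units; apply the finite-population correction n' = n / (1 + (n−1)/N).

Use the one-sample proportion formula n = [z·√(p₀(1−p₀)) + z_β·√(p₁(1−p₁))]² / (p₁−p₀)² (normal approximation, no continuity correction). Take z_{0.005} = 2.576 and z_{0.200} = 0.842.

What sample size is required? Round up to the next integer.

n = 101

n = [z_{α/2}·√(p₀q₀) + z_β·√(p₁q₁)]² / (p₁ − p₀)²
  = [2.576·√(0.21·0.79) + 0.842·√(0.35·0.65)]² / (0.14)²
  = [2.576·0.4073 + 0.842·0.4770]² / 0.0196
  = [1.4508]² / 0.0196
  = 107.39
Finite-population correction (N = 1557): 107.39 / (1 + (107.39 − 1)/1557) = 100.52.
Round up → n = 101.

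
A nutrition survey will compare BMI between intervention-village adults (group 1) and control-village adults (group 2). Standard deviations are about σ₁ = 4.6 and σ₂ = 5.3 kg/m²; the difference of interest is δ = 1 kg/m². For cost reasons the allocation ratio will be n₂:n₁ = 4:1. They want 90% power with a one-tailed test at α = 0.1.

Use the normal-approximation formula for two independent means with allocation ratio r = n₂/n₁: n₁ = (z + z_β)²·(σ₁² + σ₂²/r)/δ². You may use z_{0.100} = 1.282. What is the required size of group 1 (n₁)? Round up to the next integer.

n₁ = 186

n₁ = (z_α + z_β)² · (σ₁² + σ₂²/r) / δ²
   = (1.282 + 1.282)² · (4.6² + 5.3²/4) / 1²
   = 6.5741 · (21.16 + 7.0225) / 1
   = 6.5741 · 28.1825 / 1
   = 185.27
Round up → n₁ = 186; n₂ = r·n₁ = 4 × 186 = 744.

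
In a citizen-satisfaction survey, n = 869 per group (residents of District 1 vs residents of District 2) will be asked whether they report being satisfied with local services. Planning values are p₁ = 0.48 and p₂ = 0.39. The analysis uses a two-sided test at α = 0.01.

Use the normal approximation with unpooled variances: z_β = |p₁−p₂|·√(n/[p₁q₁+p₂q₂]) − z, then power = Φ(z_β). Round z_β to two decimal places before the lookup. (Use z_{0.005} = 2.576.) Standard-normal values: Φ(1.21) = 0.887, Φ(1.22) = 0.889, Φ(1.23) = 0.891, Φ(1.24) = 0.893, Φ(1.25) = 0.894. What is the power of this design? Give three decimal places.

z_β = |p₁−p₂|·√(n/[p₁q₁+p₂q₂]) − z_{α/2}
    = 0.09 · √(869/0.4875) − 2.576
    = 0.09 · 42.2204 − 2.576
    = 3.7998 − 2.576 = 1.2238 → 1.22
Power = Φ(1.22) = 0.889.

Power ≈ 0.889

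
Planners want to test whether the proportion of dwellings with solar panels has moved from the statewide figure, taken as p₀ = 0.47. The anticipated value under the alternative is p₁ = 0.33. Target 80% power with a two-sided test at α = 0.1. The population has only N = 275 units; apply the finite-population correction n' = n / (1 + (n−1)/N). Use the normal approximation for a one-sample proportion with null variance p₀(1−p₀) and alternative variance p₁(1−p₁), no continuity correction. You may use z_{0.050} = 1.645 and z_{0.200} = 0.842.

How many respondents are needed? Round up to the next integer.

n = [z_{α/2}·√(p₀q₀) + z_β·√(p₁q₁)]² / (p₁ − p₀)²
  = [1.645·√(0.47·0.53) + 0.842·√(0.33·0.67)]² / (-0.14)²
  = [1.645·0.4991 + 0.842·0.4702]² / 0.0196
  = [1.2169]² / 0.0196
  = 75.56
Finite-population correction (N = 275): 75.56 / (1 + (75.56 − 1)/275) = 59.44.
Round up → n = 60.

n = 60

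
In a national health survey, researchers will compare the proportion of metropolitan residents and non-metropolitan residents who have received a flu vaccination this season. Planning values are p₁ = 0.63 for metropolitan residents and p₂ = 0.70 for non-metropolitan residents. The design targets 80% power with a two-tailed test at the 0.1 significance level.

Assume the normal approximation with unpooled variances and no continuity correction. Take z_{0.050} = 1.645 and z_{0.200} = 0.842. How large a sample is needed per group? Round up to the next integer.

n = 560 per group

n = (z_{α/2} + z_β)² · [p₁(1−p₁) + p₂(1−p₂)] / (p₁ − p₂)²
  = (1.645 + 0.842)² · (0.63·0.37 + 0.70·0.30) / (-0.07)²
  = (2.487)² · (0.2331 + 0.2100) / 0.0049
  = 6.1852 · 0.4431 / 0.0049
  = 559.32
Round up → n = 560 per group.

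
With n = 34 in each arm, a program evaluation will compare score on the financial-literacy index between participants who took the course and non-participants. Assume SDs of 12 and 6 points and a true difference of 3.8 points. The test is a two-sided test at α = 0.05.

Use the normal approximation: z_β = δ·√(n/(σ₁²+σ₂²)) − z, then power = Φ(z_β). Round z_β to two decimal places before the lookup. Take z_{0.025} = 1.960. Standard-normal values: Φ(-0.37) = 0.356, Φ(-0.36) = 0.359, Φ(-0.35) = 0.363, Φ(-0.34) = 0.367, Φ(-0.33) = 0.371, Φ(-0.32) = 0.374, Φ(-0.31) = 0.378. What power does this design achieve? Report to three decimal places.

Power ≈ 0.378

z_β = δ·√(n/(σ₁²+σ₂²)) − z_{α/2}
    = 3.8 · √(34/180) − 1.960
    = 3.8 · 0.43461 − 1.960
    = 1.6515 − 1.960 = -0.3085 → -0.31
Power = Φ(-0.31) = 0.378.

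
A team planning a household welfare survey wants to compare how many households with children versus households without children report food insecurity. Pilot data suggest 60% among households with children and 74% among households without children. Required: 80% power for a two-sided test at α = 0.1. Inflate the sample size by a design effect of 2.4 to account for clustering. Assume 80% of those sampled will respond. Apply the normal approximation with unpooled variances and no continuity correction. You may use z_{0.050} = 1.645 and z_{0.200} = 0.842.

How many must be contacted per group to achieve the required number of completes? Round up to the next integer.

n = 410 per group

n = (z_{α/2} + z_β)² · [p₁(1−p₁) + p₂(1−p₂)] / (p₁ − p₂)²
  = (1.645 + 0.842)² · (0.60·0.40 + 0.74·0.26) / (-0.14)²
  = (2.487)² · (0.2400 + 0.1924) / 0.0196
  = 6.1852 · 0.4324 / 0.0196
  = 136.45
Design effect: 2.4 × 136.45 = 327.49.
Adjust for 80% response: 327.49 / 0.80 = 409.36.
Round up → n = 410 per group.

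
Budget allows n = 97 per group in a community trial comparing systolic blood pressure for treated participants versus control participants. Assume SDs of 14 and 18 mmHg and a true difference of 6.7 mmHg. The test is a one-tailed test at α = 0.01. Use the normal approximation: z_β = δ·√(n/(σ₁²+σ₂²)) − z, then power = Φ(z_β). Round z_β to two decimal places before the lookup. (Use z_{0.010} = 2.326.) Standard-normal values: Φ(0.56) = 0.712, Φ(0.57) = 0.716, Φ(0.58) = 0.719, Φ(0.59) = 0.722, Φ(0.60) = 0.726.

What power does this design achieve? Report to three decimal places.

z_β = δ·√(n/(σ₁²+σ₂²)) − z_α
    = 6.7 · √(97/520) − 2.326
    = 6.7 · 0.43190 − 2.326
    = 2.8937 − 2.326 = 0.5677 → 0.57
Power = Φ(0.57) = 0.716.

Power ≈ 0.716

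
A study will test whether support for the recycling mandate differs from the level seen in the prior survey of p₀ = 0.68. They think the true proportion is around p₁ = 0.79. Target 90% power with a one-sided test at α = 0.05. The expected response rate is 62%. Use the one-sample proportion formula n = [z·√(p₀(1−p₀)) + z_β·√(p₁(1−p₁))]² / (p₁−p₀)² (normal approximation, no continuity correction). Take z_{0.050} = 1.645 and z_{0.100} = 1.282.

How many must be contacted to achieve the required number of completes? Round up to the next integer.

n = 222

n = [z_α·√(p₀q₀) + z_β·√(p₁q₁)]² / (p₁ − p₀)²
  = [1.645·√(0.68·0.32) + 1.282·√(0.79·0.21)]² / (0.11)²
  = [1.645·0.4665 + 1.282·0.4073]² / 0.0121
  = [1.2895]² / 0.0121
  = 137.43
Adjust for 62% response: 137.43 / 0.62 = 221.66.
Round up → n = 222.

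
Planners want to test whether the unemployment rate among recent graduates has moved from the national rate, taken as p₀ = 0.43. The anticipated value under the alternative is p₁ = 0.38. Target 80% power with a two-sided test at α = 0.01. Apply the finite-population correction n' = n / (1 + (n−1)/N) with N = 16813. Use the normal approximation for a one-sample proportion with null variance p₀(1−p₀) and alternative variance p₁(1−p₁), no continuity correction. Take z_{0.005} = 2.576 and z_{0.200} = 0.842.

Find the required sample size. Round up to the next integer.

n = [z_{α/2}·√(p₀q₀) + z_β·√(p₁q₁)]² / (p₁ − p₀)²
  = [2.576·√(0.43·0.57) + 0.842·√(0.38·0.62)]² / (-0.05)²
  = [2.576·0.4951 + 0.842·0.4854]² / 0.0025
  = [1.6840]² / 0.0025
  = 1134.36
Finite-population correction (N = 16813): 1134.36 / (1 + (1134.36 − 1)/16813) = 1062.72.
Round up → n = 1063.

n = 1063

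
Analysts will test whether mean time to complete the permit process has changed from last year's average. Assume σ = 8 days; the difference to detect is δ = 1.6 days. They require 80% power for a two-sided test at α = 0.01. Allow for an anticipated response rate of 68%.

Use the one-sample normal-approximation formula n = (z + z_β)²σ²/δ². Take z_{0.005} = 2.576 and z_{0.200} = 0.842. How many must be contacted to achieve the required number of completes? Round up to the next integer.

n = (z_{α/2} + z_β)² · σ² / δ²
  = (2.576 + 0.842)² · 8² / 1.6²
  = 11.6827 · 64 / 2.56
  = 292.07
Adjust for 68% response: 292.07 / 0.68 = 429.51.
Round up → n = 430.

n = 430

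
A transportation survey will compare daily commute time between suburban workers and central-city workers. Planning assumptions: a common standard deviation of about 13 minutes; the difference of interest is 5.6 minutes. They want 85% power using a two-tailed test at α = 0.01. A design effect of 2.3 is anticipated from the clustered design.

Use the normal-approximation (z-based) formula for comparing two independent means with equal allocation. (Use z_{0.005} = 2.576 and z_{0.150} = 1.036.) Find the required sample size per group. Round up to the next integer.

n = 324 per group

n = (z_{α/2} + z_β)² · (σ₁² + σ₂²) / δ²
  = (2.576 + 1.036)² · (2·13² = 338) / 5.6²
  = 13.0465 · 338 / 31.36
  = 140.62
Design effect: 2.3 × 140.62 = 323.42.
Round up → n = 324 per group.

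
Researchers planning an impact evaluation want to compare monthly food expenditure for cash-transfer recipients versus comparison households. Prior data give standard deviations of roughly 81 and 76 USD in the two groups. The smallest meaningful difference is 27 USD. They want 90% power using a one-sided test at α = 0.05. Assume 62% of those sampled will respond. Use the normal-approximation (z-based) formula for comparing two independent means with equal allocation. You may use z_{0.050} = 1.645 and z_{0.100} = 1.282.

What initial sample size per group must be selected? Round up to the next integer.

n = 234 per group

n = (z_α + z_β)² · (σ₁² + σ₂²) / δ²
  = (1.645 + 1.282)² · (81² + 76² = 12337) / 27²
  = 8.5673 · 12337 / 729
  = 144.99
Adjust for 62% response: 144.99 / 0.62 = 233.85.
Round up → n = 234 per group.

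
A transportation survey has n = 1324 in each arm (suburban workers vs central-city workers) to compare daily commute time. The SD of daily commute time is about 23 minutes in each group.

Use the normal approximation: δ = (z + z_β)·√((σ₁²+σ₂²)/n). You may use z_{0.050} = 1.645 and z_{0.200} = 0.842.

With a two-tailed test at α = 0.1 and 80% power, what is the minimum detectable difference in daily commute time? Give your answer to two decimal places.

Minimum detectable difference ≈ 2.22 minutes

δ = (z_{α/2} + z_β) · √((σ₁²+σ₂²)/n)
  = (1.645 + 0.842) · √(1058/1324)
  = 2.487 · √0.79909
  = 2.487 · 0.8939
  = 2.2232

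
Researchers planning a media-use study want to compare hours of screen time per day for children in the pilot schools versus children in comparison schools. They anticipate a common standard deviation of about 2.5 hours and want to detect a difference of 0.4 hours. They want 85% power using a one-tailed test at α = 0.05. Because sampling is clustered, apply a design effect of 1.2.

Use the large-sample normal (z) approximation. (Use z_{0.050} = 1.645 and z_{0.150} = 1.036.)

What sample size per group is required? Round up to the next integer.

n = (z_α + z_β)² · (σ₁² + σ₂²) / δ²
  = (1.645 + 1.036)² · (2·2.5² = 12.5) / 0.4²
  = 7.1878 · 12.5 / 0.16
  = 561.54
Design effect: 1.2 × 561.54 = 673.85.
Round up → n = 674 per group.

n = 674 per group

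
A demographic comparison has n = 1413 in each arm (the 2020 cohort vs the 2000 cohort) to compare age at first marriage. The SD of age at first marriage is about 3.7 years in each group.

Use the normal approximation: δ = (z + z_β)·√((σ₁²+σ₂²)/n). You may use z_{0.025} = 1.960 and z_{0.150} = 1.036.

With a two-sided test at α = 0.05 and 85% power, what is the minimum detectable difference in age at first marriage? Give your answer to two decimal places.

δ = (z_{α/2} + z_β) · √((σ₁²+σ₂²)/n)
  = (1.960 + 1.036) · √(27.38/1413)
  = 2.996 · √0.01938
  = 2.996 · 0.1392
  = 0.4170

Minimum detectable difference ≈ 0.42 years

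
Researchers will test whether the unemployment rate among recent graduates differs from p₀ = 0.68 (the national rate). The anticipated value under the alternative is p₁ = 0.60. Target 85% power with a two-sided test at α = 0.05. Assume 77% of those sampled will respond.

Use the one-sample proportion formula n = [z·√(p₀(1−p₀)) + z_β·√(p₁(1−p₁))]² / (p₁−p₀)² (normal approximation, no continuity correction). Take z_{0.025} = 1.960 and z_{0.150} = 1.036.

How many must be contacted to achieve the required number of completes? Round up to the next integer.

n = 411

n = [z_{α/2}·√(p₀q₀) + z_β·√(p₁q₁)]² / (p₁ − p₀)²
  = [1.960·√(0.68·0.32) + 1.036·√(0.60·0.40)]² / (-0.08)²
  = [1.960·0.4665 + 1.036·0.4899]² / 0.0064
  = [1.4218]² / 0.0064
  = 315.87
Adjust for 77% response: 315.87 / 0.77 = 410.23.
Round up → n = 411.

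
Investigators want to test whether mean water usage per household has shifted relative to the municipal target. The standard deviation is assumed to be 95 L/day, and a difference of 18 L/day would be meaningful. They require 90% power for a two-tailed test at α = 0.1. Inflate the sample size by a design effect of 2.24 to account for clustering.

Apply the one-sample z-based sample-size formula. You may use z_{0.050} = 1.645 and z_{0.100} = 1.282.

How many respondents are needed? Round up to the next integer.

n = (z_{α/2} + z_β)² · σ² / δ²
  = (1.645 + 1.282)² · 95² / 18²
  = 8.5673 · 9025 / 324
  = 238.64
Design effect: 2.24 × 238.64 = 534.56.
Round up → n = 535.

n = 535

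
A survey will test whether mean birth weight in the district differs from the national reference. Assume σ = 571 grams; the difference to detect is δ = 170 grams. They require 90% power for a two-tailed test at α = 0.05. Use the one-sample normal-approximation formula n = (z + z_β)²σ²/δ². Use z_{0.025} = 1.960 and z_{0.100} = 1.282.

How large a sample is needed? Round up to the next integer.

n = (z_{α/2} + z_β)² · σ² / δ²
  = (1.960 + 1.282)² · 571² / 170²
  = 10.5106 · 326041 / 28900
  = 118.58
Round up → n = 119.

n = 119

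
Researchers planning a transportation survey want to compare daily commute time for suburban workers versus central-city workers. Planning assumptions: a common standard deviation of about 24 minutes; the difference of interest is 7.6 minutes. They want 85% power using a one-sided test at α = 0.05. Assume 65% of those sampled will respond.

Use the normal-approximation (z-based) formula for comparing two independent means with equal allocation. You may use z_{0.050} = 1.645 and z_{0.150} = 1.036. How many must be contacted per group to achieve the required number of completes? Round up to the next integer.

n = 221 per group

n = (z_α + z_β)² · (σ₁² + σ₂²) / δ²
  = (1.645 + 1.036)² · (2·24² = 1152) / 7.6²
  = 7.1878 · 1152 / 57.76
  = 143.36
Adjust for 65% response: 143.36 / 0.65 = 220.55.
Round up → n = 221 per group.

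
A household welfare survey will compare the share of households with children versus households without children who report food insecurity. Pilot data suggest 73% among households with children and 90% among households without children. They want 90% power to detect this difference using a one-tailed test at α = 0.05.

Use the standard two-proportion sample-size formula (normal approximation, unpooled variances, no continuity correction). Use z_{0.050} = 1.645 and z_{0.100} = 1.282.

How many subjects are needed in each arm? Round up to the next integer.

n = (z_α + z_β)² · [p₁(1−p₁) + p₂(1−p₂)] / (p₁ − p₂)²
  = (1.645 + 1.282)² · (0.73·0.27 + 0.90·0.10) / (-0.17)²
  = (2.927)² · (0.1971 + 0.0900) / 0.0289
  = 8.5673 · 0.2871 / 0.0289
  = 85.11
Round up → n = 86 per group.

n = 86 per group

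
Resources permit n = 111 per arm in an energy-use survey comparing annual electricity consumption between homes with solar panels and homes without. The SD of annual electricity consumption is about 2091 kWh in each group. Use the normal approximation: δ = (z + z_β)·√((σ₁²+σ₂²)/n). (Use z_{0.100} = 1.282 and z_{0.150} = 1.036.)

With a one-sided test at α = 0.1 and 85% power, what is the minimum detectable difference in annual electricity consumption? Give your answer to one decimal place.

Minimum detectable difference ≈ 650.6 kWh

δ = (z_α + z_β) · √((σ₁²+σ₂²)/n)
  = (1.282 + 1.036) · √(8744562/111)
  = 2.318 · √78779.8
  = 2.318 · 280.6775
  = 650.6104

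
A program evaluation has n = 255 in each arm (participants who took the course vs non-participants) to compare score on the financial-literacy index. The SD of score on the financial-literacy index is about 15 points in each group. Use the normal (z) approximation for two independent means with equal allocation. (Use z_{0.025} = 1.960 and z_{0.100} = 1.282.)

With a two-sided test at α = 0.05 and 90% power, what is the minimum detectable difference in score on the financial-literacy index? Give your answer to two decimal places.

Minimum detectable difference ≈ 4.31 points

δ = (z_{α/2} + z_β) · √((σ₁²+σ₂²)/n)
  = (1.960 + 1.282) · √(450/255)
  = 3.242 · √1.7647
  = 3.242 · 1.3284
  = 4.3067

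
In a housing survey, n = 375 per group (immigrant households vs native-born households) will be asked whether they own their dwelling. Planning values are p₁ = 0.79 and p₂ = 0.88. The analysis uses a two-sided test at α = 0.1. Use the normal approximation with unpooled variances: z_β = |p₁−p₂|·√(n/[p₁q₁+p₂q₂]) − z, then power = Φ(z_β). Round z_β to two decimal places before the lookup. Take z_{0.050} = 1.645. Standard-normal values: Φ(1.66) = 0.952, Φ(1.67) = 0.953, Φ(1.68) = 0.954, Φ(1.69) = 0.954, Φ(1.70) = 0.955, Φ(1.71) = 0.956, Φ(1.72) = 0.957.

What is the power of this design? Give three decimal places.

z_β = |p₁−p₂|·√(n/[p₁q₁+p₂q₂]) − z_{α/2}
    = 0.09 · √(375/0.2715) − 1.645
    = 0.09 · 37.1647 − 1.645
    = 3.3448 − 1.645 = 1.6998 → 1.70
Power = Φ(1.70) = 0.955.

Power ≈ 0.955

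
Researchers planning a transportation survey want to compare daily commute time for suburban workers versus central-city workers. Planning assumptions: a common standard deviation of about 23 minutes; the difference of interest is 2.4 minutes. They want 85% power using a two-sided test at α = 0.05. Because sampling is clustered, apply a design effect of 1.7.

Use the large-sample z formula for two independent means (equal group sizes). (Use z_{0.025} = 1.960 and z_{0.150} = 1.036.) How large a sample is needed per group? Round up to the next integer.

n = (z_{α/2} + z_β)² · (σ₁² + σ₂²) / δ²
  = (1.960 + 1.036)² · (2·23² = 1058) / 2.4²
  = 8.9760 · 1058 / 5.76
  = 1648.72
Design effect: 1.7 × 1648.72 = 2802.82.
Round up → n = 2803 per group.

n = 2803 per group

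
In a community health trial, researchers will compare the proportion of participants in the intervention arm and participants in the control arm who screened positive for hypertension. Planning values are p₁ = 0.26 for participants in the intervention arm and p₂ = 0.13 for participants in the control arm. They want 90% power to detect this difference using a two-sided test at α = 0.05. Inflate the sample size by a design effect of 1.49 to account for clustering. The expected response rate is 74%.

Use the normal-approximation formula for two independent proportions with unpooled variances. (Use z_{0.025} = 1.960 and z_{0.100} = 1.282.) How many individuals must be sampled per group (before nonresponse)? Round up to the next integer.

n = 383 per group

n = (z_{α/2} + z_β)² · [p₁(1−p₁) + p₂(1−p₂)] / (p₁ − p₂)²
  = (1.960 + 1.282)² · (0.26·0.74 + 0.13·0.87) / (0.13)²
  = (3.242)² · (0.1924 + 0.1131) / 0.0169
  = 10.5106 · 0.3055 / 0.0169
  = 190.00
Design effect: 1.49 × 190.00 = 283.10.
Adjust for 74% response: 283.10 / 0.74 = 382.56.
Round up → n = 383 per group.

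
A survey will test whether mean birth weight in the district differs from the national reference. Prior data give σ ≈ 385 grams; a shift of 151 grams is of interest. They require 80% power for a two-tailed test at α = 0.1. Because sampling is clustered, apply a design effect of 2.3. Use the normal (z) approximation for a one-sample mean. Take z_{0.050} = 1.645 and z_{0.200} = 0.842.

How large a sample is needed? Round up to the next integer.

n = 93

n = (z_{α/2} + z_β)² · σ² / δ²
  = (1.645 + 0.842)² · 385² / 151²
  = 6.1852 · 148225 / 22801
  = 40.21
Design effect: 2.3 × 40.21 = 92.48.
Round up → n = 93.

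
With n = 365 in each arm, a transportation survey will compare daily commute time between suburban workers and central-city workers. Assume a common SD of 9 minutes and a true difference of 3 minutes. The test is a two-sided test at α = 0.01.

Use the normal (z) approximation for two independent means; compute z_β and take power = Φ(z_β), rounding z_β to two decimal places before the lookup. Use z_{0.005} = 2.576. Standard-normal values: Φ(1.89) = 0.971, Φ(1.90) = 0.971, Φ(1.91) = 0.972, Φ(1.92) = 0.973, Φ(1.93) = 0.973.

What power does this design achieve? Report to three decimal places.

Power ≈ 0.973

z_β = δ·√(n/(σ₁²+σ₂²)) − z_{α/2}
    = 3 · √(365/162) − 2.576
    = 3 · 1.50103 − 2.576
    = 4.5031 − 2.576 = 1.9271 → 1.93
Power = Φ(1.93) = 0.973.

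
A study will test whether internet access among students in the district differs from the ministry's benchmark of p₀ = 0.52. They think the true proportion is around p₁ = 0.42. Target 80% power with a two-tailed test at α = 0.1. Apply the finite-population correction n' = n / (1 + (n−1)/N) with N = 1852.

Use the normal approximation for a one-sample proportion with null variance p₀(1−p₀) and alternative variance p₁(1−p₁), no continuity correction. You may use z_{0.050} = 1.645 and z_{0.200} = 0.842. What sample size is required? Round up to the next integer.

n = [z_{α/2}·√(p₀q₀) + z_β·√(p₁q₁)]² / (p₁ − p₀)²
  = [1.645·√(0.52·0.48) + 0.842·√(0.42·0.58)]² / (-0.10)²
  = [1.645·0.4996 + 0.842·0.4936]² / 0.0100
  = [1.2374]² / 0.0100
  = 153.12
Finite-population correction (N = 1852): 153.12 / (1 + (153.12 − 1)/1852) = 141.50.
Round up → n = 142.

n = 142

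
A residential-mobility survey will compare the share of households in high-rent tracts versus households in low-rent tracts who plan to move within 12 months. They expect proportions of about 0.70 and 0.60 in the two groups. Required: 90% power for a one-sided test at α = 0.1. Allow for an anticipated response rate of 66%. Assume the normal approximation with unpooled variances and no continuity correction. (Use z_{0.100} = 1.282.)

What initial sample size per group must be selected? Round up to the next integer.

n = 449 per group

n = (z_α + z_β)² · [p₁(1−p₁) + p₂(1−p₂)] / (p₁ − p₂)²
  = (1.282 + 1.282)² · (0.70·0.30 + 0.60·0.40) / (0.10)²
  = (2.564)² · (0.2100 + 0.2400) / 0.0100
  = 6.5741 · 0.4500 / 0.0100
  = 295.83
Adjust for 66% response: 295.83 / 0.66 = 448.23.
Round up → n = 449 per group.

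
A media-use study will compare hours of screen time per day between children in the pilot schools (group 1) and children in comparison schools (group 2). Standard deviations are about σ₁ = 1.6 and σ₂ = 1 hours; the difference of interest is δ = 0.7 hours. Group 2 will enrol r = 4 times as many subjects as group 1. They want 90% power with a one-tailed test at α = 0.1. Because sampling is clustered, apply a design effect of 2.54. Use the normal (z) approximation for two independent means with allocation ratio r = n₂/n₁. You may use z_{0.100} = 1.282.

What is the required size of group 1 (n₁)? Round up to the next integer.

n₁ = (z_α + z_β)² · (σ₁² + σ₂²/r) / δ²
   = (1.282 + 1.282)² · (1.6² + 1²/4) / 0.7²
   = 6.5741 · (2.56 + 0.25) / 0.49
   = 6.5741 · 2.81 / 0.49
   = 37.70
Design effect: 2.54 × 37.70 = 95.76.
Round up → n₁ = 96; n₂ = r·n₁ = 4 × 96 = 384.

n₁ = 96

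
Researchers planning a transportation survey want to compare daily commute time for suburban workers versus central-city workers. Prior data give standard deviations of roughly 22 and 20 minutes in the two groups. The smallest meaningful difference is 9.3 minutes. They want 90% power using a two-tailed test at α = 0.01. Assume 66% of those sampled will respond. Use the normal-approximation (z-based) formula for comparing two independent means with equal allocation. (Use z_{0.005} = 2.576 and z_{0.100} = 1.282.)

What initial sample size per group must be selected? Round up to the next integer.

n = (z_{α/2} + z_β)² · (σ₁² + σ₂²) / δ²
  = (2.576 + 1.282)² · (22² + 20² = 884) / 9.3²
  = 14.8842 · 884 / 86.49
  = 152.13
Adjust for 66% response: 152.13 / 0.66 = 230.50.
Round up → n = 231 per group.

n = 231 per group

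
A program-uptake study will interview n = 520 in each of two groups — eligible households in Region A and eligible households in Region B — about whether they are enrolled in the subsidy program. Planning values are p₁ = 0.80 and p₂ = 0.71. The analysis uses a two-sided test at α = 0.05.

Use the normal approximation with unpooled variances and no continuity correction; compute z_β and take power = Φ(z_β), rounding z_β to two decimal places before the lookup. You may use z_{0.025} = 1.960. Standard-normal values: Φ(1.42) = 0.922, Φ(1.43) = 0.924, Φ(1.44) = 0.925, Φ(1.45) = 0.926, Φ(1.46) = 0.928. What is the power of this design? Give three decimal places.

Power ≈ 0.924

z_β = |p₁−p₂|·√(n/[p₁q₁+p₂q₂]) − z_{α/2}
    = 0.09 · √(520/0.3659) − 1.960
    = 0.09 · 37.6982 − 1.960
    = 3.3928 − 1.960 = 1.4328 → 1.43
Power = Φ(1.43) = 0.924.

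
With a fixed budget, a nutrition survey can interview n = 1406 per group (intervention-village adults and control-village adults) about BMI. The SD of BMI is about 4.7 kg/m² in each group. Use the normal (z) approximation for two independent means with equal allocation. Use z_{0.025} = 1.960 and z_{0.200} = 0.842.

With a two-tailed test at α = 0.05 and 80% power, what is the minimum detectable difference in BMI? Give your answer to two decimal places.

Minimum detectable difference ≈ 0.50 kg/m²

δ = (z_{α/2} + z_β) · √((σ₁²+σ₂²)/n)
  = (1.960 + 0.842) · √(44.18/1406)
  = 2.802 · √0.03142
  = 2.802 · 0.1773
  = 0.4967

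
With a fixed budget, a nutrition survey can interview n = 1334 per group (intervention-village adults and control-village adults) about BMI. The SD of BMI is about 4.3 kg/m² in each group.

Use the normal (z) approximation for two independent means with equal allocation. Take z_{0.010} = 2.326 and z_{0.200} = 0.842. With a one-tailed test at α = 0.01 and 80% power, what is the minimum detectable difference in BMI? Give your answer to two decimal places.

δ = (z_α + z_β) · √((σ₁²+σ₂²)/n)
  = (2.326 + 0.842) · √(36.98/1334)
  = 3.168 · √0.02772
  = 3.168 · 0.1665
  = 0.5275

Minimum detectable difference ≈ 0.53 kg/m²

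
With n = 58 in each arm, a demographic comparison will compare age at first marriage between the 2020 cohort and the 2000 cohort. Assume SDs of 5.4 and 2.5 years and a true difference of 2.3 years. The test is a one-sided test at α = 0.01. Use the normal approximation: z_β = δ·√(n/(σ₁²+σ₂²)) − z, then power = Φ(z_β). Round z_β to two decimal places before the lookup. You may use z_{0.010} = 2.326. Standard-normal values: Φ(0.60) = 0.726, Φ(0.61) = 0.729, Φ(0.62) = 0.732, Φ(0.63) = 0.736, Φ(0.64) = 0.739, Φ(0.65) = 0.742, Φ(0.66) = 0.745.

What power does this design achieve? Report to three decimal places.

z_β = δ·√(n/(σ₁²+σ₂²)) − z_α
    = 2.3 · √(58/35.41) − 2.326
    = 2.3 · 1.27983 − 2.326
    = 2.9436 − 2.326 = 0.6176 → 0.62
Power = Φ(0.62) = 0.732.

Power ≈ 0.732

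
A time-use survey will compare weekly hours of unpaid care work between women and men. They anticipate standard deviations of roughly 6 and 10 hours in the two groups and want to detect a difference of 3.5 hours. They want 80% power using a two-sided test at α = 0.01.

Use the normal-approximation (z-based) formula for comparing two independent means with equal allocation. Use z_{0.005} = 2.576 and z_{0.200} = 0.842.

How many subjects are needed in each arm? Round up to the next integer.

n = 130 per group

n = (z_{α/2} + z_β)² · (σ₁² + σ₂²) / δ²
  = (2.576 + 0.842)² · (6² + 10² = 136) / 3.5²
  = 11.6827 · 136 / 12.25
  = 129.70
Round up → n = 130 per group.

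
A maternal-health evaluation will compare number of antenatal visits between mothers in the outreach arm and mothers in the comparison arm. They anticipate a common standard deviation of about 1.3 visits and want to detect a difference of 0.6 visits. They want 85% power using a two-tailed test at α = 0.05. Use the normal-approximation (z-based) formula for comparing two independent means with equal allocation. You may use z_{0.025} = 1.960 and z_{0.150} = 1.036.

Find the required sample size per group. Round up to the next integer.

n = (z_{α/2} + z_β)² · (σ₁² + σ₂²) / δ²
  = (1.960 + 1.036)² · (2·1.3² = 3.38) / 0.6²
  = 8.9760 · 3.38 / 0.36
  = 84.27
Round up → n = 85 per group.

n = 85 per group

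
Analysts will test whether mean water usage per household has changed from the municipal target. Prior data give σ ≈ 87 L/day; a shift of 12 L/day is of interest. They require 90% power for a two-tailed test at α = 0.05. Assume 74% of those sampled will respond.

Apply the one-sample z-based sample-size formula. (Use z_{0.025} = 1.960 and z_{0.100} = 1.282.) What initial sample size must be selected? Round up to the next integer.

n = 747

n = (z_{α/2} + z_β)² · σ² / δ²
  = (1.960 + 1.282)² · 87² / 12²
  = 10.5106 · 7569 / 144
  = 552.46
Adjust for 74% response: 552.46 / 0.74 = 746.57.
Round up → n = 747.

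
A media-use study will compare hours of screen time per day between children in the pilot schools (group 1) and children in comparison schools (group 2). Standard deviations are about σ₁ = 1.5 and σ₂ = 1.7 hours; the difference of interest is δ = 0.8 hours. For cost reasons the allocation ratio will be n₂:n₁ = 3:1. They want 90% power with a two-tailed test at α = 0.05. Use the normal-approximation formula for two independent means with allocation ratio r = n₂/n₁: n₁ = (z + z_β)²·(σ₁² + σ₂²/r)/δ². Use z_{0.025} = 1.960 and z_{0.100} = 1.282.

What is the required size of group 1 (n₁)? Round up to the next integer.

n₁ = (z_{α/2} + z_β)² · (σ₁² + σ₂²/r) / δ²
   = (1.960 + 1.282)² · (1.5² + 1.7²/3) / 0.8²
   = 10.5106 · (2.25 + 0.96333) / 0.64
   = 10.5106 · 3.2133 / 0.64
   = 52.77
Round up → n₁ = 53; n₂ = r·n₁ = 3 × 53 = 159.

n₁ = 53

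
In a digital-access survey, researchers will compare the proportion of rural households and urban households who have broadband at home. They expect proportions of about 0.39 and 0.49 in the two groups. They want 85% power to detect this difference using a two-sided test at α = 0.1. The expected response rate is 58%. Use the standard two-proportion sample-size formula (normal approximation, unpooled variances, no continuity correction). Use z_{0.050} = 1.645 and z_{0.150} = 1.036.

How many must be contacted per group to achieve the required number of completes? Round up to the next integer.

n = 605 per group

n = (z_{α/2} + z_β)² · [p₁(1−p₁) + p₂(1−p₂)] / (p₁ − p₂)²
  = (1.645 + 1.036)² · (0.39·0.61 + 0.49·0.51) / (-0.10)²
  = (2.681)² · (0.2379 + 0.2499) / 0.0100
  = 7.1878 · 0.4878 / 0.0100
  = 350.62
Adjust for 58% response: 350.62 / 0.58 = 604.52.
Round up → n = 605 per group.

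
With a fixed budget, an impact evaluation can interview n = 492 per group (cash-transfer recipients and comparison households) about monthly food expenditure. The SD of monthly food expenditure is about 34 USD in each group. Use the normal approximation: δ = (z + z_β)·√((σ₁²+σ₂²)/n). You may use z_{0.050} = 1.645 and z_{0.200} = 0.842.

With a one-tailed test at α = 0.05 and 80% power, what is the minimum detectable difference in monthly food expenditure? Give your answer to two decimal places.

Minimum detectable difference ≈ 5.39 USD

δ = (z_α + z_β) · √((σ₁²+σ₂²)/n)
  = (1.645 + 0.842) · √(2312/492)
  = 2.487 · √4.6992
  = 2.487 · 2.1678
  = 5.3912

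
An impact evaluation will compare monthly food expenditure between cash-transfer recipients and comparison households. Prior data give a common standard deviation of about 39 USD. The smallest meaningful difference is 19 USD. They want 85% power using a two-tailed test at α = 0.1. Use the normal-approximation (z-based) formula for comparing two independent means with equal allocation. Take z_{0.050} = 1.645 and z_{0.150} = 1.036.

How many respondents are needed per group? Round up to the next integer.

n = (z_{α/2} + z_β)² · (σ₁² + σ₂²) / δ²
  = (1.645 + 1.036)² · (2·39² = 3042) / 19²
  = 7.1878 · 3042 / 361
  = 60.57
Round up → n = 61 per group.

n = 61 per group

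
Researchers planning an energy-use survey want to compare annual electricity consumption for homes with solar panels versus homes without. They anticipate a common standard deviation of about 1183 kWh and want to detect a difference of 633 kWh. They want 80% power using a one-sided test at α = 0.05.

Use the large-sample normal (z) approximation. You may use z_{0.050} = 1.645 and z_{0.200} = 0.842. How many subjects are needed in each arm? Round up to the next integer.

n = (z_α + z_β)² · (σ₁² + σ₂²) / δ²
  = (1.645 + 0.842)² · (2·1183² = 2798978) / 633²
  = 6.1852 · 2798978 / 400689
  = 43.21
Round up → n = 44 per group.

n = 44 per group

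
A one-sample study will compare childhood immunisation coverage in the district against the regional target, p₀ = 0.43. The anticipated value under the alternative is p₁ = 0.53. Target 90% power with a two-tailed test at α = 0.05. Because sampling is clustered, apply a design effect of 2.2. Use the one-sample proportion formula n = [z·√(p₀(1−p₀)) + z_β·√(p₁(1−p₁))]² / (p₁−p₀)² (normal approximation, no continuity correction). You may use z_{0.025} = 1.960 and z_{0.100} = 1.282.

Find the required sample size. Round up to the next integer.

n = 571

n = [z_{α/2}·√(p₀q₀) + z_β·√(p₁q₁)]² / (p₁ − p₀)²
  = [1.960·√(0.43·0.57) + 1.282·√(0.53·0.47)]² / (0.10)²
  = [1.960·0.4951 + 1.282·0.4991]² / 0.0100
  = [1.6102]² / 0.0100
  = 259.27
Design effect: 2.2 × 259.27 = 570.40.
Round up → n = 571.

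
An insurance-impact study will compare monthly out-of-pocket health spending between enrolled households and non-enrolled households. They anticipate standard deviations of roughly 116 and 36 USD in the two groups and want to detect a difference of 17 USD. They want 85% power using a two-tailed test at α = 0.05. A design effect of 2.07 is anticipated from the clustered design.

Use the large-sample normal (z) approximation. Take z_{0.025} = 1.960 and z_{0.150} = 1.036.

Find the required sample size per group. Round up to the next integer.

n = 949 per group

n = (z_{α/2} + z_β)² · (σ₁² + σ₂²) / δ²
  = (1.960 + 1.036)² · (116² + 36² = 14752) / 17²
  = 8.9760 · 14752 / 289
  = 458.18
Design effect: 2.07 × 458.18 = 948.43.
Round up → n = 949 per group.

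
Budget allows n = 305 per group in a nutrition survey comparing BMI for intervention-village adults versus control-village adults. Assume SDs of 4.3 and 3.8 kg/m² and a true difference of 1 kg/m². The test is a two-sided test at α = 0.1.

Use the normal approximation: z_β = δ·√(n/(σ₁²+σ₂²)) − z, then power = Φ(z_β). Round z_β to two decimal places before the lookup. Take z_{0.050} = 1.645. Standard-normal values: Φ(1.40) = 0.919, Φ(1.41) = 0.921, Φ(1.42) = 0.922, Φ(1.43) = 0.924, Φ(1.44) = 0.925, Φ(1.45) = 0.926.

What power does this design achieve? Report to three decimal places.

Power ≈ 0.919

z_β = δ·√(n/(σ₁²+σ₂²)) − z_{α/2}
    = 1 · √(305/32.93) − 1.645
    = 1 · 3.04337 − 1.645
    = 3.0434 − 1.645 = 1.3984 → 1.40
Power = Φ(1.40) = 0.919.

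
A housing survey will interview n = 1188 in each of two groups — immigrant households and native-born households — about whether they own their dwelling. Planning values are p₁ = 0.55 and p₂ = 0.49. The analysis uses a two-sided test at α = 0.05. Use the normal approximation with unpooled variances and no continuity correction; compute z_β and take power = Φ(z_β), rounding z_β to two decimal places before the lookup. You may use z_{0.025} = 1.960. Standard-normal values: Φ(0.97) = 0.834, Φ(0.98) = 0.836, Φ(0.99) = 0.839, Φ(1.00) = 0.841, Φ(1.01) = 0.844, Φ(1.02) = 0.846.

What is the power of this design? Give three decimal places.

z_β = |p₁−p₂|·√(n/[p₁q₁+p₂q₂]) − z_{α/2}
    = 0.06 · √(1188/0.4974) − 1.960
    = 0.06 · 48.8715 − 1.960
    = 2.9323 − 1.960 = 0.9723 → 0.97
Power = Φ(0.97) = 0.834.

Power ≈ 0.834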